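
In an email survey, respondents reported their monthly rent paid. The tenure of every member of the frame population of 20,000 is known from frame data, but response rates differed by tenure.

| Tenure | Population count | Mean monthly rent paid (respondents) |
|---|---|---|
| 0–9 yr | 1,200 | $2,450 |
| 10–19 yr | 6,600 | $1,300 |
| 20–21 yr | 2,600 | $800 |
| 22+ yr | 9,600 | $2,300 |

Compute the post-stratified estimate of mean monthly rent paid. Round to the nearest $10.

$1,780

Each cell contributes population-share × respondent value:
  0–9 yr: (1,200/20,000) × 2450 = 147
  10–19 yr: (6,600/20,000) × 1300 = 429
  20–21 yr: (2,600/20,000) × 800 = 104
  22+ yr: (9,600/20,000) × 2300 = 1104
Post-stratified estimate = 1784 → $1,780.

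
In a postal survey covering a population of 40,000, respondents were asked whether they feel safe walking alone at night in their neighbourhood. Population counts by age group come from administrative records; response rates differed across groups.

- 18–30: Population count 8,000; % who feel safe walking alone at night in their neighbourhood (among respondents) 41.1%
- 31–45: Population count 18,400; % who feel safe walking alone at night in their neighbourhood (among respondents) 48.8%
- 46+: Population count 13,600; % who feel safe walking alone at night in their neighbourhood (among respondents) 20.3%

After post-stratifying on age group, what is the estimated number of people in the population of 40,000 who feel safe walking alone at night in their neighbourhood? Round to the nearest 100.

15,000

Each cell contributes its population count × the respondent rate:
  18–30: 8,000 × 41.1% = 3288
  31–45: 18,400 × 48.8% = 8979.2
  46+: 13,600 × 20.3% = 2760.8
Estimated total = 15,028 → 15,000.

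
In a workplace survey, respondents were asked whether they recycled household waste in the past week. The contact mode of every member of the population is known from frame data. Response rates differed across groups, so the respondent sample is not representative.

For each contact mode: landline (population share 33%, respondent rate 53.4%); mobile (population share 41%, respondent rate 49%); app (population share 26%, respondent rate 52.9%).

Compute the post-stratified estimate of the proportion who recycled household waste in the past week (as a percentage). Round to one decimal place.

Reweight to the known contact mode distribution:
  landline: 0.33 × 53.4 = 17.622
  mobile: 0.41 × 49 = 20.09
  app: 0.26 × 52.9 = 13.754
Post-stratified estimate = 51.466 → 51.5%.

51.5%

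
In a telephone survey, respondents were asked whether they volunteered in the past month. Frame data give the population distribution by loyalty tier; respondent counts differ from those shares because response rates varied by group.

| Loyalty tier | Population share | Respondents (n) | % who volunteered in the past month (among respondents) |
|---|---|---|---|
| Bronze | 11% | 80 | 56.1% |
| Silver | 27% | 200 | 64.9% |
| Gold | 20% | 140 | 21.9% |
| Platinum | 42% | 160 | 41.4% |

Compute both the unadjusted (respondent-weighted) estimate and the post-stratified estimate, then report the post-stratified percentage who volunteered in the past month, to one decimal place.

45.5%

Naive respondent-only estimate (weights = respondent counts):
  (80/580)×56.1 + (200/580)×64.9 + (140/580)×21.9 + (160/580)×41.4 = 46.8241%
Post-stratifying to population shares instead:
  0.11×56.1 + 0.27×64.9 + 0.2×21.9 + 0.42×41.4 = 45.462%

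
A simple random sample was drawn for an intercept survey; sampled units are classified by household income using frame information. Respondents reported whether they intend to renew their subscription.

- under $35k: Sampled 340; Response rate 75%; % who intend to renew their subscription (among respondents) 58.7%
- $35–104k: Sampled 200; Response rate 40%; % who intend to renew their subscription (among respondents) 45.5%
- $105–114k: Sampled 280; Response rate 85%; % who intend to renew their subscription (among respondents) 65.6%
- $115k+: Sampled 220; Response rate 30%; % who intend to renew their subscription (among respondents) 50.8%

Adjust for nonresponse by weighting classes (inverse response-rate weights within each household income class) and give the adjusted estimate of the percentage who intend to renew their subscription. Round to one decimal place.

Inverse-response-rate weighting restores each class to its sampled count, so class totals weight by n_sampled:
  under $35k: 340 × 58.7 = 19,958
  $35–104k: 200 × 45.5 = 9100
  $105–114k: 280 × 65.6 = 18,368
  $115k+: 220 × 50.8 = 11,176
Adjusted estimate = 58,602 / 1,040 = 56.3481 → 56.3%.

56.3%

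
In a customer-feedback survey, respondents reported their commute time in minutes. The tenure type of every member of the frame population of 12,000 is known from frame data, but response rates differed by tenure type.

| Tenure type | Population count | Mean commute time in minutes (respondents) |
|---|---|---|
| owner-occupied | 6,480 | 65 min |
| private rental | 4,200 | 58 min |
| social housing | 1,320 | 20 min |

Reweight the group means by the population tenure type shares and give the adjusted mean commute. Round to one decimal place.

Weight each group's respondent value by its population share:
  owner-occupied: (6,480/12,000) × 65 = 35.1
  private rental: (4,200/12,000) × 58 = 20.3
  social housing: (1,320/12,000) × 20 = 2.2
Post-stratified estimate = 57.6 → 57.6.

57.6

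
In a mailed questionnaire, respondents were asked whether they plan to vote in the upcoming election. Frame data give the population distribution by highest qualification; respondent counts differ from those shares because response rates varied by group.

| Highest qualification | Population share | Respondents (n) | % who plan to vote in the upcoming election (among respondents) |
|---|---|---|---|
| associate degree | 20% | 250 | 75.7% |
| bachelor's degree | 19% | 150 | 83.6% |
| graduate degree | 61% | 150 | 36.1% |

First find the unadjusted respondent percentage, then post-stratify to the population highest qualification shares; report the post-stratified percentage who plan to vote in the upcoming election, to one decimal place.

Naive respondent-only estimate (weights = respondent counts):
  (250/550)×75.7 + (150/550)×83.6 + (150/550)×36.1 = 67.0545%
Reweighting by population highest qualification shares:
  0.2×75.7 + 0.19×83.6 + 0.61×36.1 = 53.045%

53.0%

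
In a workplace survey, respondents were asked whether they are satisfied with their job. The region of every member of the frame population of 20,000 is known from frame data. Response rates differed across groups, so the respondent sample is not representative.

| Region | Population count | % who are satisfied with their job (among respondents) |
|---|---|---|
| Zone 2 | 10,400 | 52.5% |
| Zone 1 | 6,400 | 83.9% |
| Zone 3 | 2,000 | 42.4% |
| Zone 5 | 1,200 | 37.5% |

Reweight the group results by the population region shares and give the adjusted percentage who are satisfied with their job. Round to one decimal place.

Weight each group's respondent value by its population share:
  Zone 2: (10,400/20,000) × 52.5 = 27.3
  Zone 1: (6,400/20,000) × 83.9 = 26.848
  Zone 3: (2,000/20,000) × 42.4 = 4.24
  Zone 5: (1,200/20,000) × 37.5 = 2.25
Post-stratified estimate = 60.638 → 60.6%.

60.6%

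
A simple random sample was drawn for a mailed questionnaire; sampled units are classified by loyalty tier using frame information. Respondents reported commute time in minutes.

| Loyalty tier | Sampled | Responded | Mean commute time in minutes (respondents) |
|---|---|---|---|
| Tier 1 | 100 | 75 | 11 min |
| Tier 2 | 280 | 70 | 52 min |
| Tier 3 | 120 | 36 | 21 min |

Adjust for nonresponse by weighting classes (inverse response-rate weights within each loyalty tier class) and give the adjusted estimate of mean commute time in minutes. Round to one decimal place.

36.4

Response rates by class: Tier 1 75/100 = 75%, Tier 2 70/280 = 25%, Tier 3 36/120 = 30%.
Inverse-response-rate weighting restores each class to its sampled count, so class totals weight by n_sampled:
  Tier 1: 100 × 11 = 1100
  Tier 2: 280 × 52 = 14,560
  Tier 3: 120 × 21 = 2520
Adjusted estimate = 18,180 / 500 = 36.36 → 36.4.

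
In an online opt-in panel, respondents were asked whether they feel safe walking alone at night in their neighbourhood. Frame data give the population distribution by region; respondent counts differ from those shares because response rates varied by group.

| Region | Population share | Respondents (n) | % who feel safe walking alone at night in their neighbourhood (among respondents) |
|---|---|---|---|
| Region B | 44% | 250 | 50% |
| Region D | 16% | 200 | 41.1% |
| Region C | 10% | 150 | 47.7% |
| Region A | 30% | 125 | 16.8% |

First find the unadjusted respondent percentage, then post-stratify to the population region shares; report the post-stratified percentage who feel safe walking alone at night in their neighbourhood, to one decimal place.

Without adjustment, the pooled respondent share is:
  (250/725)×50 + (200/725)×41.1 + (150/725)×47.7 + (125/725)×16.8 = 41.3448%
Post-stratifying to population shares instead:
  0.44×50 + 0.16×41.1 + 0.1×47.7 + 0.3×16.8 = 38.386%

38.4%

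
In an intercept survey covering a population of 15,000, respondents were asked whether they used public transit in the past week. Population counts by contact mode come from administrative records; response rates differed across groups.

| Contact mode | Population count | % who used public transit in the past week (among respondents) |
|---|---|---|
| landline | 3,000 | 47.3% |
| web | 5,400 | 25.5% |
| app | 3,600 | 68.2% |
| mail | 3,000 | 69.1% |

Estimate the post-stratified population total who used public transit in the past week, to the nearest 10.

Each cell contributes its population count × the respondent rate:
  landline: 3,000 × 47.3% = 1419
  web: 5,400 × 25.5% = 1377
  app: 3,600 × 68.2% = 2455.2
  mail: 3,000 × 69.1% = 2073
Estimated total = 7324.2 → 7,320.

7,320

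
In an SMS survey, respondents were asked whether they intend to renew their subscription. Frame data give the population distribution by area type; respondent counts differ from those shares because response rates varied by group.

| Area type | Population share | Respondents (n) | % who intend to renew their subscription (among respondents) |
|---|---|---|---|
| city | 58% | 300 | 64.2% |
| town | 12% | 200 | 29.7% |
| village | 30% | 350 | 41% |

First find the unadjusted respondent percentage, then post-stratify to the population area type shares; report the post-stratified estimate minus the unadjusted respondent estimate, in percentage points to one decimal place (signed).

+6.6 percentage points

Without adjustment, the pooled respondent share is:
  (300/850)×64.2 + (200/850)×29.7 + (350/850)×41 = 46.5294%
Post-stratified estimate weights by population shares:
  0.58×64.2 + 0.12×29.7 + 0.3×41 = 53.1%
Difference = 53.1 − 46.5294 = 6.5706 pp.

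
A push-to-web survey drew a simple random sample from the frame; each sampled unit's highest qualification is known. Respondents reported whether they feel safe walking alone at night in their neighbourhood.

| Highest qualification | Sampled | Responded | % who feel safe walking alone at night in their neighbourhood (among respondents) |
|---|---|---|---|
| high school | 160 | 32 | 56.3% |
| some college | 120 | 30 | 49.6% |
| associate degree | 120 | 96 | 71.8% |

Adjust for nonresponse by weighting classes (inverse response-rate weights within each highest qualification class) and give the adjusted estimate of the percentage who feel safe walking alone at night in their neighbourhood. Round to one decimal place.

Class response rates: high school 32/160 = 20%, some college 30/120 = 25%, associate degree 96/120 = 80%.
With weight = n_sampled/n_responded per class, the weighted class total is n_sampled:
  high school: 160 × 56.3 = 9008
  some college: 120 × 49.6 = 5952
  associate degree: 120 × 71.8 = 8616
Adjusted estimate = 23,576 / 400 = 58.94 → 58.9%.

58.9%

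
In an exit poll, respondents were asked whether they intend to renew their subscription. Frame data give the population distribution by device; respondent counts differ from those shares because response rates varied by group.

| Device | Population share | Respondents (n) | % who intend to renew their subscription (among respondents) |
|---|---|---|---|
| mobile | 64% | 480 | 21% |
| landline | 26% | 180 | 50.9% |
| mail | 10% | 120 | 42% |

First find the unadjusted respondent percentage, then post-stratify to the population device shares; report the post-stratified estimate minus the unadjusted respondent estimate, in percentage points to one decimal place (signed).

-0.3 percentage points

Naive respondent-only estimate (weights = respondent counts):
  (480/780)×21 + (180/780)×50.9 + (120/780)×42 = 31.1308%
Post-stratifying to population shares instead:
  0.64×21 + 0.26×50.9 + 0.1×42 = 30.874%
Difference = 30.874 − 31.1308 = -0.2568 pp.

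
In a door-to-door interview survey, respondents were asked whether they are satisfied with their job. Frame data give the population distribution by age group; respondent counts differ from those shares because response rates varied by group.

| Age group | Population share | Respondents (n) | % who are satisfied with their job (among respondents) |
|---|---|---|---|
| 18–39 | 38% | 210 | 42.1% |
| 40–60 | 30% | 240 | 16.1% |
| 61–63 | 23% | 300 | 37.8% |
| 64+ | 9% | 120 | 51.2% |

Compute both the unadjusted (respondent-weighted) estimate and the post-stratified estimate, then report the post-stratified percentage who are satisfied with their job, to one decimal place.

34.1%

Naive respondent-only estimate (weights = respondent counts):
  (210/870)×42.1 + (240/870)×16.1 + (300/870)×37.8 + (120/870)×51.2 = 34.7%
Reweighting by population age group shares:
  0.38×42.1 + 0.3×16.1 + 0.23×37.8 + 0.09×51.2 = 34.13%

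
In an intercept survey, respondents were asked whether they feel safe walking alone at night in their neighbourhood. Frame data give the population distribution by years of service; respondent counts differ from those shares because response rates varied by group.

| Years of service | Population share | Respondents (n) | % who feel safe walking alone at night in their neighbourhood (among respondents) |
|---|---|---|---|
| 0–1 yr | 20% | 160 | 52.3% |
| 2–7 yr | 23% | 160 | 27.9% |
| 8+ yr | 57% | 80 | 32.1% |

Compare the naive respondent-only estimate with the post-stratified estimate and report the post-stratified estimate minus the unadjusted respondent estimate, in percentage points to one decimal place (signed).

-3.3 percentage points

Without adjustment, the pooled respondent share is:
  (160/400)×52.3 + (160/400)×27.9 + (80/400)×32.1 = 38.5%
Reweighting by population years of service shares:
  0.2×52.3 + 0.23×27.9 + 0.57×32.1 = 35.174%
Difference = 35.174 − 38.5 = -3.326 pp.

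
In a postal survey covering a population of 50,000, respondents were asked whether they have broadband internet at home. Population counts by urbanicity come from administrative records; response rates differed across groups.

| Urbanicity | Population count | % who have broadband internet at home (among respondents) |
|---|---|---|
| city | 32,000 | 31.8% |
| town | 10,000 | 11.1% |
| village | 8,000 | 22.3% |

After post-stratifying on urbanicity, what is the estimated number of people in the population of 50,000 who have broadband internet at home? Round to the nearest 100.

13,100

Estimated count per cell = population count × respondent percentage:
  city: 32,000 × 31.8% = 10,176
  town: 10,000 × 11.1% = 1110
  village: 8,000 × 22.3% = 1784
Estimated total = 13,070 → 13,100.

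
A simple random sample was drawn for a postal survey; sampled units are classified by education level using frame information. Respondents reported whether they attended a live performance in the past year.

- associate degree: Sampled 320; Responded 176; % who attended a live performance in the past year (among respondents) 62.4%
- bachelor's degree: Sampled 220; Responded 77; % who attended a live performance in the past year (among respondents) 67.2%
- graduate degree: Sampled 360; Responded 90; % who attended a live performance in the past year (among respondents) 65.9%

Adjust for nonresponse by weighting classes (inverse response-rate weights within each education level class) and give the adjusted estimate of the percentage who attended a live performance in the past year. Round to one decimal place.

65.0%

Response rates by class: associate degree 176/320 = 55%, bachelor's degree 77/220 = 35%, graduate degree 90/360 = 25%.
Each respondent's weight = sampled/responded in their class; summing within a class gives n_sampled, so:
  associate degree: 320 × 62.4 = 19,968
  bachelor's degree: 220 × 67.2 = 14,784
  graduate degree: 360 × 65.9 = 23724
Adjusted estimate = 58,476 / 900 = 64.9733 → 65.0%.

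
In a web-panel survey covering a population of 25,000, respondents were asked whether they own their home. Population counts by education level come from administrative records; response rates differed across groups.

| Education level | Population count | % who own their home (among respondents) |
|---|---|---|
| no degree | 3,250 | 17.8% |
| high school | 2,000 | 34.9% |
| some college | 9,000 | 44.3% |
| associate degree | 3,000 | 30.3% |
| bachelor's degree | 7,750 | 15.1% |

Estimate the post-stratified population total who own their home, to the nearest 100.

7,300

Apply each group's respondent rate to its population count:
  no degree: 3,250 × 17.8% = 578.5
  high school: 2,000 × 34.9% = 698
  some college: 9,000 × 44.3% = 3987
  associate degree: 3,000 × 30.3% = 909
  bachelor's degree: 7,750 × 15.1% = 1170.25
Estimated total = 7342.75 → 7,300.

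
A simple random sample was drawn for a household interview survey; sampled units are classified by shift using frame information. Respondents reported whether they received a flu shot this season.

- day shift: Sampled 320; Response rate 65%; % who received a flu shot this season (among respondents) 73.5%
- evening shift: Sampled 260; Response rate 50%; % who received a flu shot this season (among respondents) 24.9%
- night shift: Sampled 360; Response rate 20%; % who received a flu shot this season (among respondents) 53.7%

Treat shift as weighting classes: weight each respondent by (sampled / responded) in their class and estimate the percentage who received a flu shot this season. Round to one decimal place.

Weighting each respondent by the inverse class response rate inflates each class back to its sampled size, so the class weight is n_sampled:
  day shift: 320 × 73.5 = 23,520
  evening shift: 260 × 24.9 = 6474
  night shift: 360 × 53.7 = 19,332
Adjusted estimate = 49,326 / 940 = 52.4745 → 52.5%.

52.5%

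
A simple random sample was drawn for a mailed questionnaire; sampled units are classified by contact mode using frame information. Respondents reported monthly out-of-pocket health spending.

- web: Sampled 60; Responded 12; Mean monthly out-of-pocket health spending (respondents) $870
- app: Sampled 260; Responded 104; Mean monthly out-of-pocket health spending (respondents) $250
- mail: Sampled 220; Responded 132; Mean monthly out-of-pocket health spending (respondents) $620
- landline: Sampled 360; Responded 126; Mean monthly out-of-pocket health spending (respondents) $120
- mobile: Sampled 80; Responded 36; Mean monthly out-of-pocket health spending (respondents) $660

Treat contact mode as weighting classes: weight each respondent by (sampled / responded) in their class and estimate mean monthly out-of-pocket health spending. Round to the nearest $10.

Response rates by class: web 12/60 = 20%, app 104/260 = 40%, mail 132/220 = 60%, landline 126/360 = 35%, mobile 36/80 = 45%.
Each respondent's weight = sampled/responded in their class; summing within a class gives n_sampled, so:
  web: 60 × 870 = 52,200
  app: 260 × 250 = 65,000
  mail: 220 × 620 = 136,400
  landline: 360 × 120 = 43,200
  mobile: 80 × 660 = 52,800
Adjusted estimate = 349,600 / 980 = 356.735 → $360.

$360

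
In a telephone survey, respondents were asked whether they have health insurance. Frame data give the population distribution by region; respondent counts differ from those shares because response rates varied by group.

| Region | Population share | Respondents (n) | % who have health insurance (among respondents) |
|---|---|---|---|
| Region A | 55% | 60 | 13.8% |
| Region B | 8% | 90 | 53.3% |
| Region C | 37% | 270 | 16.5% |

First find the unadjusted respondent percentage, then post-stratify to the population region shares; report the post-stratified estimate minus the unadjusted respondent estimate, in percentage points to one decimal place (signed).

-6.0 percentage points

Naive respondent-only estimate (weights = respondent counts):
  (60/420)×13.8 + (90/420)×53.3 + (270/420)×16.5 = 24%
Reweighting by population region shares:
  0.55×13.8 + 0.08×53.3 + 0.37×16.5 = 17.959%
Difference = 17.959 − 24 = -6.041 pp.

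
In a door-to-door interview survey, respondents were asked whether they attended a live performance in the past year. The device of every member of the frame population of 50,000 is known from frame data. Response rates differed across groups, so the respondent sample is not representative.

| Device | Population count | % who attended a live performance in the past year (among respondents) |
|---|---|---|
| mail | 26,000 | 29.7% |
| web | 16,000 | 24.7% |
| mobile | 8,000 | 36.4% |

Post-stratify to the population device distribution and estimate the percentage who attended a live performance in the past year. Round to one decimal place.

Reweight to the known device distribution:
  mail: (26,000/50,000) × 29.7 = 15.444
  web: (16,000/50,000) × 24.7 = 7.904
  mobile: (8,000/50,000) × 36.4 = 5.824
Post-stratified estimate = 29.172 → 29.2%.

29.2%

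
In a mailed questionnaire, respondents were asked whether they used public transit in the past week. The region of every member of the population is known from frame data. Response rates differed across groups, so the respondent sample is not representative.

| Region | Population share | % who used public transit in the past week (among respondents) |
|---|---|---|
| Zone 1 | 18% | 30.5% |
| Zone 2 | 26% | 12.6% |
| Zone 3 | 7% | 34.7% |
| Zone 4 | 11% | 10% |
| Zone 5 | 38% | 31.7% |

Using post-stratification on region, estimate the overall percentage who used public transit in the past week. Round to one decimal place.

Weight each group's respondent value by its population share:
  Zone 1: 0.18 × 30.5 = 5.49
  Zone 2: 0.26 × 12.6 = 3.276
  Zone 3: 0.07 × 34.7 = 2.429
  Zone 4: 0.11 × 10 = 1.1
  Zone 5: 0.38 × 31.7 = 12.046
Post-stratified estimate = 24.341 → 24.3%.

24.3%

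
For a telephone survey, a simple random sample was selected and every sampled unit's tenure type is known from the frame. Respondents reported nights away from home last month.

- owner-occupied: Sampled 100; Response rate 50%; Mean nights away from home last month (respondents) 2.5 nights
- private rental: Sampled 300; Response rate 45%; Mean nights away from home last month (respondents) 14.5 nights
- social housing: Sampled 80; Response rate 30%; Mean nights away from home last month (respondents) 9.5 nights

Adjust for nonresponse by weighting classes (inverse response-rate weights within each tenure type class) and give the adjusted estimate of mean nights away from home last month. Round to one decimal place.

11.2

With weight = n_sampled/n_responded per class, the weighted class total is n_sampled:
  owner-occupied: 100 × 2.5 = 250
  private rental: 300 × 14.5 = 4350
  social housing: 80 × 9.5 = 760
Adjusted estimate = 5360 / 480 = 11.1667 → 11.2.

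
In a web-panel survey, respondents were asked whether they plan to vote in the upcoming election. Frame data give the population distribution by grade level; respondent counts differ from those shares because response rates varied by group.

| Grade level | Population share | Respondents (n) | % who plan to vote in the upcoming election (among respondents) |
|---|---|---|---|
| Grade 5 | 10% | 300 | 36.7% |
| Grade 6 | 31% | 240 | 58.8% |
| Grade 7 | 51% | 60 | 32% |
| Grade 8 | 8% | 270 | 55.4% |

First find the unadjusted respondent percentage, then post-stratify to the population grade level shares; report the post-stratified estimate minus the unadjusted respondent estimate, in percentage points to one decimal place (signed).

-5.6 percentage points

Without adjustment, the pooled respondent share is:
  (300/870)×36.7 + (240/870)×58.8 + (60/870)×32 + (270/870)×55.4 = 48.2759%
Post-stratified estimate weights by population shares:
  0.1×36.7 + 0.31×58.8 + 0.51×32 + 0.08×55.4 = 42.65%
Difference = 42.65 − 48.2759 = -5.6259 pp.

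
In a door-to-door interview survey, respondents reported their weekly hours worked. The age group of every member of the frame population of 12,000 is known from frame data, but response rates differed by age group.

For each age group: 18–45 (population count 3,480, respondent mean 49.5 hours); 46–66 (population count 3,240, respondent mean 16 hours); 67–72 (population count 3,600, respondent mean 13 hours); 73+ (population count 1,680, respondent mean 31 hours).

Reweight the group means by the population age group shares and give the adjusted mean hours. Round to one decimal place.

Post-stratification weights by population share, not respondent share:
  18–45: (3,480/12,000) × 49.5 = 14.355
  46–66: (3,240/12,000) × 16 = 4.32
  67–72: (3,600/12,000) × 13 = 3.9
  73+: (1,680/12,000) × 31 = 4.34
Post-stratified estimate = 26.915 → 26.9.

26.9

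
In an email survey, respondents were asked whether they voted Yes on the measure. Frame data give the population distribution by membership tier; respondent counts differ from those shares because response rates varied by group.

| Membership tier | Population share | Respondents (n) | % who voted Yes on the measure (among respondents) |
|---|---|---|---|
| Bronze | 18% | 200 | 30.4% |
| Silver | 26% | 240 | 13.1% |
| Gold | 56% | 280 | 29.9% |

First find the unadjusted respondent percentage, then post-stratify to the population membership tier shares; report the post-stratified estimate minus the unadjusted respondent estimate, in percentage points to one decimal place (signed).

Unadjusted (pooled respondent) estimate weights by respondent counts:
  (200/720)×30.4 + (240/720)×13.1 + (280/720)×29.9 = 24.4389%
Post-stratified estimate weights by population shares:
  0.18×30.4 + 0.26×13.1 + 0.56×29.9 = 25.622%
Difference = 25.622 − 24.4389 = 1.1831 pp.

+1.2 percentage points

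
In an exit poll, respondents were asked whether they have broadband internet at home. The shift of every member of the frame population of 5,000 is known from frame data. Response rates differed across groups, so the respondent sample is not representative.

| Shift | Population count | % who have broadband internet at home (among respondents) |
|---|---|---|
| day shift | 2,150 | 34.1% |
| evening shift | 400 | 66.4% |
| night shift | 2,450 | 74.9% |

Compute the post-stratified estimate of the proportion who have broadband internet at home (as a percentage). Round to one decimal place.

56.7%

Weight each group's respondent value by its population share:
  day shift: (2,150/5,000) × 34.1 = 14.663
  evening shift: (400/5,000) × 66.4 = 5.312
  night shift: (2,450/5,000) × 74.9 = 36.701
Post-stratified estimate = 56.676 → 56.7%.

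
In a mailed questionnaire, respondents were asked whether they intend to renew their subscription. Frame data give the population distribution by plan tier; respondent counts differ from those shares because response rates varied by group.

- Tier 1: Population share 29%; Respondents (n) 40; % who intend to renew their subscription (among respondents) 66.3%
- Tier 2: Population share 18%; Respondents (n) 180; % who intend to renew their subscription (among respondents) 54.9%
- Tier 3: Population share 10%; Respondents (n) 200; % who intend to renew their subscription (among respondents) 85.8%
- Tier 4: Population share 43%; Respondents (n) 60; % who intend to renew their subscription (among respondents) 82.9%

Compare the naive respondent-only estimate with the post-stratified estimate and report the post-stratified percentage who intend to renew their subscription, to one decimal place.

73.3%

Unadjusted (pooled respondent) estimate weights by respondent counts:
  (40/480)×66.3 + (180/480)×54.9 + (200/480)×85.8 + (60/480)×82.9 = 72.225%
Post-stratifying to population shares instead:
  0.29×66.3 + 0.18×54.9 + 0.1×85.8 + 0.43×82.9 = 73.336%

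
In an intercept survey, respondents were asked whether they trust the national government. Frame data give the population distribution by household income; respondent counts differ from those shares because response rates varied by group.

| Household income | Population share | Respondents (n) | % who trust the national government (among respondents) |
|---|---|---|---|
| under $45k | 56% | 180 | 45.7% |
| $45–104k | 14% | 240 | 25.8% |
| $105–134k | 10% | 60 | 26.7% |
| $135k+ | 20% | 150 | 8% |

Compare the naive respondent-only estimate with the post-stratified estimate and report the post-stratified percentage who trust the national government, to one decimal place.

33.5%

Naive respondent-only estimate (weights = respondent counts):
  (180/630)×45.7 + (240/630)×25.8 + (60/630)×26.7 + (150/630)×8 = 27.3333%
Post-stratifying to population shares instead:
  0.56×45.7 + 0.14×25.8 + 0.1×26.7 + 0.2×8 = 33.474%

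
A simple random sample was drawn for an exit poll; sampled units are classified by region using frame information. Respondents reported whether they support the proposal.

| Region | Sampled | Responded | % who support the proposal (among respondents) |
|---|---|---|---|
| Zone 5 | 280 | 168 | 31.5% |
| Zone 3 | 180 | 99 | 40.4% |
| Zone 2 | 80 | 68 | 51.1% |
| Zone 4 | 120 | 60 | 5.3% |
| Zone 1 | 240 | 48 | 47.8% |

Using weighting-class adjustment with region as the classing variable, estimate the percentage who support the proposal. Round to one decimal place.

Class response rates: Zone 5 168/280 = 60%, Zone 3 99/180 = 55%, Zone 2 68/80 = 85%, Zone 4 60/120 = 50%, Zone 1 48/240 = 20%.
With weight = n_sampled/n_responded per class, the weighted class total is n_sampled:
  Zone 5: 280 × 31.5 = 8820
  Zone 3: 180 × 40.4 = 7272
  Zone 2: 80 × 51.1 = 4088
  Zone 4: 120 × 5.3 = 636
  Zone 1: 240 × 47.8 = 11,472
Adjusted estimate = 32,288 / 900 = 35.8756 → 35.9%.

35.9%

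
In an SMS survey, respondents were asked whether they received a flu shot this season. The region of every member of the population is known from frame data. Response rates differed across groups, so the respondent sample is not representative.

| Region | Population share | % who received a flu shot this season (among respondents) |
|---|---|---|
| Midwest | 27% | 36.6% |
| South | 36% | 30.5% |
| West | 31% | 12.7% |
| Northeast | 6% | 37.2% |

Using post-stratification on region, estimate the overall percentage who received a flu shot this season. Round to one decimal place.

27.0%

Post-stratification weights by population share, not respondent share:
  Midwest: 0.27 × 36.6 = 9.882
  South: 0.36 × 30.5 = 10.98
  West: 0.31 × 12.7 = 3.937
  Northeast: 0.06 × 37.2 = 2.232
Post-stratified estimate = 27.031 → 27.0%.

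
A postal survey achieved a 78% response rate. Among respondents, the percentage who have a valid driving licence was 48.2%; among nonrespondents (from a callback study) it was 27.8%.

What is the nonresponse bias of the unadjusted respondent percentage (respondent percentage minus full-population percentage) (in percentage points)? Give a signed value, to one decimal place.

+4.5 percentage points

Nonresponse fraction = 1 − 0.78 = 0.22.
Bias = (nonresponse fraction) × (respondent percentage − nonrespondent percentage)
     = 0.22 × (48.2 − 27.8) = 0.22 × 20.4 = 4.488.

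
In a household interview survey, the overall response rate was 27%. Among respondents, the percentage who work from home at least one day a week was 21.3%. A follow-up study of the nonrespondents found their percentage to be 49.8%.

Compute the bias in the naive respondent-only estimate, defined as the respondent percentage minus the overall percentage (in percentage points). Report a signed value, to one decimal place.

-20.8 percentage points

Nonresponse fraction = 1 − 0.27 = 0.73.
Bias = (nonresponse fraction) × (respondent percentage − nonrespondent percentage)
     = 0.73 × (21.3 − 49.8) = 0.73 × -28.5 = -20.805.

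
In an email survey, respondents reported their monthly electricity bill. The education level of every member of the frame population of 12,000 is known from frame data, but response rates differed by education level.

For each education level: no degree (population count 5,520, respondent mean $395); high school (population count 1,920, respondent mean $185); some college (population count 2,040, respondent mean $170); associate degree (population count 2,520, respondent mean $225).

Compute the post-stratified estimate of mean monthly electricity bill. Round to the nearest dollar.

Each cell contributes population-share × respondent value:
  no degree: (5,520/12,000) × 395 = 181.7
  high school: (1,920/12,000) × 185 = 29.6
  some college: (2,040/12,000) × 170 = 28.9
  associate degree: (2,520/12,000) × 225 = 47.25
Post-stratified estimate = 287.45 → $287.

$287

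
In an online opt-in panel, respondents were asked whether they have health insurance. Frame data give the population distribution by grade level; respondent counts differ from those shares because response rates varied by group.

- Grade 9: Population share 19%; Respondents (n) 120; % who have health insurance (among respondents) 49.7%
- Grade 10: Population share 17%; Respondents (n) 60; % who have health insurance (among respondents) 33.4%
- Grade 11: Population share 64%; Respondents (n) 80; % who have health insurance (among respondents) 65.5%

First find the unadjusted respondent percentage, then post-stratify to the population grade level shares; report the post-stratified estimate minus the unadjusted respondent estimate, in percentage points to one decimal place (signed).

Without adjustment, the pooled respondent share is:
  (120/260)×49.7 + (60/260)×33.4 + (80/260)×65.5 = 50.8%
Post-stratified estimate weights by population shares:
  0.19×49.7 + 0.17×33.4 + 0.64×65.5 = 57.041%
Difference = 57.041 − 50.8 = 6.241 pp.

+6.2 percentage points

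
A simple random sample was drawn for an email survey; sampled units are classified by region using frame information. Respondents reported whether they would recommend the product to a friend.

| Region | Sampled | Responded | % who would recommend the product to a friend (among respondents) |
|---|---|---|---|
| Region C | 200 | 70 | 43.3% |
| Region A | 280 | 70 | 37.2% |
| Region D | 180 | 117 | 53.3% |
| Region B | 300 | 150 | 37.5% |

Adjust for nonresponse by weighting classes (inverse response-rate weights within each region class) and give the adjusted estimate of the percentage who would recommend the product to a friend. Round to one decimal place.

41.6%

Response rates by class: Region C 70/200 = 35%, Region A 70/280 = 25%, Region D 117/180 = 65%, Region B 150/300 = 50%.
Inverse-response-rate weighting restores each class to its sampled count, so class totals weight by n_sampled:
  Region C: 200 × 43.3 = 8660
  Region A: 280 × 37.2 = 10,416
  Region D: 180 × 53.3 = 9594
  Region B: 300 × 37.5 = 11,250
Adjusted estimate = 39,920 / 960 = 41.5833 → 41.6%.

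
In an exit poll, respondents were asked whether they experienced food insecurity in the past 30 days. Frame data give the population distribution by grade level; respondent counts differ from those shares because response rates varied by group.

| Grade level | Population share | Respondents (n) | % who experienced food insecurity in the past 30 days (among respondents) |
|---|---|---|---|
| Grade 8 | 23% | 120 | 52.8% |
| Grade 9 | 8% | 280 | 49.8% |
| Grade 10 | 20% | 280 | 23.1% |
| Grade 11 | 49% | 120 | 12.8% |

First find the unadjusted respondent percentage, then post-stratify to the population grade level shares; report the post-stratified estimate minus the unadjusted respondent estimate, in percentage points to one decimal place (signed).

Without adjustment, the pooled respondent share is:
  (120/800)×52.8 + (280/800)×49.8 + (280/800)×23.1 + (120/800)×12.8 = 35.355%
Post-stratified estimate weights by population shares:
  0.23×52.8 + 0.08×49.8 + 0.2×23.1 + 0.49×12.8 = 27.02%
Difference = 27.02 − 35.355 = -8.335 pp.

-8.3 percentage points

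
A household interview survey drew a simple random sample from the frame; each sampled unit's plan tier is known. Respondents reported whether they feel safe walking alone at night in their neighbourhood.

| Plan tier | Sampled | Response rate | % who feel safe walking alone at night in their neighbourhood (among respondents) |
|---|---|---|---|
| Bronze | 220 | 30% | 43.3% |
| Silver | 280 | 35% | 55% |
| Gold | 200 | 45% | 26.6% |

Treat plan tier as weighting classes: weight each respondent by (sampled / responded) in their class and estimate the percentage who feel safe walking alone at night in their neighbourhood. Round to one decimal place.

43.2%

Inverse-response-rate weighting restores each class to its sampled count, so class totals weight by n_sampled:
  Bronze: 220 × 43.3 = 9526
  Silver: 280 × 55 = 15,400
  Gold: 200 × 26.6 = 5320
Adjusted estimate = 30,246 / 700 = 43.2086 → 43.2%.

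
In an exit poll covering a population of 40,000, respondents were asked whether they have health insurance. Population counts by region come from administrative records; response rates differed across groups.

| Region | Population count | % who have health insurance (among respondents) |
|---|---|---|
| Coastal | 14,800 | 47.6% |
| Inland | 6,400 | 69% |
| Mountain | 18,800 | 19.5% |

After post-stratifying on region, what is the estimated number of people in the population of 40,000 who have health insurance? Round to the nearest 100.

15,100

Each cell contributes its population count × the respondent rate:
  Coastal: 14,800 × 47.6% = 7044.8
  Inland: 6,400 × 69% = 4416
  Mountain: 18,800 × 19.5% = 3666
Estimated total = 15126.8 → 15,100.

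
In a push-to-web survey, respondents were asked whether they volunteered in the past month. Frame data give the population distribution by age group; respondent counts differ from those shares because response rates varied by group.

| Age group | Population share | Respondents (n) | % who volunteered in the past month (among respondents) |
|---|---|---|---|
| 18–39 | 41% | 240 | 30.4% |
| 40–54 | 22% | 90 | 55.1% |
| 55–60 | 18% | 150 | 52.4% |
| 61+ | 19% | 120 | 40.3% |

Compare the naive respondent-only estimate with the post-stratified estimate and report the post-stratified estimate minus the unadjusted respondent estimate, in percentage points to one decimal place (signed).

+0.1 percentage points

Without adjustment, the pooled respondent share is:
  (240/600)×30.4 + (90/600)×55.1 + (150/600)×52.4 + (120/600)×40.3 = 41.585%
Post-stratified estimate weights by population shares:
  0.41×30.4 + 0.22×55.1 + 0.18×52.4 + 0.19×40.3 = 41.675%
Difference = 41.675 − 41.585 = 0.09 pp.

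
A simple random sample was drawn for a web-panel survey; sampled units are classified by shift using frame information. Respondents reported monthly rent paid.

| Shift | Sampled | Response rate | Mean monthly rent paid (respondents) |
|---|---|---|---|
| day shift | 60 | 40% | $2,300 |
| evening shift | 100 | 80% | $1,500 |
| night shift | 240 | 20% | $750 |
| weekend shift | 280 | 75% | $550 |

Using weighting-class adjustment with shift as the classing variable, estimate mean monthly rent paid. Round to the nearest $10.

With weight = n_sampled/n_responded per class, the weighted class total is n_sampled:
  day shift: 60 × 2300 = 138,000
  evening shift: 100 × 1500 = 150,000
  night shift: 240 × 750 = 180,000
  weekend shift: 280 × 550 = 154,000
Adjusted estimate = 622,000 / 680 = 914.706 → $910.

$910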